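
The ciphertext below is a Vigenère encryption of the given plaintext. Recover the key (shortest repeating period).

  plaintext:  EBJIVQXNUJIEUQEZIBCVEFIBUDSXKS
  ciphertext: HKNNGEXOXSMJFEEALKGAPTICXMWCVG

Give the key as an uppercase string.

  i= 0: H-E =  3 → D
  i= 1: K-B =  9 → J
  i= 2: N-J =  4 → E
  i= 3: N-I =  5 → F
  i= 4: G-V = 11 → L
  i= 5: E-Q = 14 → O
  i= 6: X-X =  0 → A
  i= 7: O-N =  1 → B
  i= 8: X-U =  3 → D
  i= 9: S-J =  9 → J
  i=10: M-I =  4 → E
  i=11: J-E =  5 → F
  i=12: F-U = 11 → L
  i=13: E-Q = 14 → O
  i=14: E-E =  0 → A
  i=15: A-Z =  1 → B
  i=16: L-I =  3 → D
  i=17: K-B =  9 → J
  i=18: G-C =  4 → E
  i=19: A-V =  5 → F
  i=20: P-E = 11 → L
  i=21: T-F = 14 → O
  i=22: I-I =  0 → A
  i=23: C-B =  1 → B
  i=24: X-U =  3 → D
  i=25: M-D =  9 → J
  i=26: W-S =  4 → E
  i=27: C-X =  5 → F
  i=28: V-K = 11 → L
  i=29: G-S = 14 → O
  shifts repeat with period 8: DJEFLOAB

DJEFLOAB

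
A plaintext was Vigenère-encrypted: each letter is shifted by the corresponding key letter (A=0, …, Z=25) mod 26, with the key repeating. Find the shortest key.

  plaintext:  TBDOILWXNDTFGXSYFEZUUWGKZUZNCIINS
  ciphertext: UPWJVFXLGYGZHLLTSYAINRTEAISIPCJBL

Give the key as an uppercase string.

  i= 0: U-T =  1 → B
  i= 1: P-B = 14 → O
  i= 2: W-D = 19 → T
  i= 3: J-O = 21 → V
  i= 4: V-I = 13 → N
  i= 5: F-L = 20 → U
  i= 6: X-W =  1 → B
  i= 7: L-X = 14 → O
  i= 8: G-N = 19 → T
  i= 9: Y-D = 21 → V
  i=10: G-T = 13 → N
  i=11: Z-F = 20 → U
  i=12: H-G =  1 → B
  i=13: L-X = 14 → O
  i=14: L-S = 19 → T
  i=15: T-Y = 21 → V
  i=16: S-F = 13 → N
  i=17: Y-E = 20 → U
  i=18: A-Z =  1 → B
  i=19: I-U = 14 → O
  i=20: N-U = 19 → T
  i=21: R-W = 21 → V
  i=22: T-G = 13 → N
  i=23: E-K = 20 → U
  i=24: A-Z =  1 → B
  i=25: I-U = 14 → O
  i=26: S-Z = 19 → T
  i=27: I-N = 21 → V
  i=28: P-C = 13 → N
  i=29: C-I = 20 → U
  i=30: J-I =  1 → B
  i=31: B-N = 14 → O
  i=32: L-S = 19 → T
  shifts repeat with period 6: BOTVNU

BOTVNU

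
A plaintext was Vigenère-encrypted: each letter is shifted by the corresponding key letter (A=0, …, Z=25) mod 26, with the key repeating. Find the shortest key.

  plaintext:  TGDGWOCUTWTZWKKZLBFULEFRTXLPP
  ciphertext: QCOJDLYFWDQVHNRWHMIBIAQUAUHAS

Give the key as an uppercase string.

XWLDH

  i= 0: Q-T = 23 → X
  i= 1: C-G = 22 → W
  i= 2: O-D = 11 → L
  i= 3: J-G =  3 → D
  i= 4: D-W =  7 → H
  i= 5: L-O = 23 → X
  i= 6: Y-C = 22 → W
  i= 7: F-U = 11 → L
  i= 8: W-T =  3 → D
  i= 9: D-W =  7 → H
  i=10: Q-T = 23 → X
  i=11: V-Z = 22 → W
  i=12: H-W = 11 → L
  i=13: N-K =  3 → D
  i=14: R-K =  7 → H
  i=15: W-Z = 23 → X
  i=16: H-L = 22 → W
  i=17: M-B = 11 → L
  i=18: I-F =  3 → D
  i=19: B-U =  7 → H
  i=20: I-L = 23 → X
  i=21: A-E = 22 → W
  i=22: Q-F = 11 → L
  i=23: U-R =  3 → D
  i=24: A-T =  7 → H
  i=25: U-X = 23 → X
  i=26: H-L = 22 → W
  i=27: A-P = 11 → L
  i=28: S-P =  3 → D
  shifts repeat with period 5: XWLDH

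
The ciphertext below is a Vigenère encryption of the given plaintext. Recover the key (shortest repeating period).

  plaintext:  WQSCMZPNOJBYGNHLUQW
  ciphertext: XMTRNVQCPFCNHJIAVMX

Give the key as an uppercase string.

  i= 0: X-W =  1 → B
  i= 1: M-Q = 22 → W
  i= 2: T-S =  1 → B
  i= 3: R-C = 15 → P
  i= 4: N-M =  1 → B
  i= 5: V-Z = 22 → W
  i= 6: Q-P =  1 → B
  i= 7: C-N = 15 → P
  i= 8: P-O =  1 → B
  i= 9: F-J = 22 → W
  i=10: C-B =  1 → B
  i=11: N-Y = 15 → P
  i=12: H-G =  1 → B
  i=13: J-N = 22 → W
  i=14: I-H =  1 → B
  i=15: A-L = 15 → P
  i=16: V-U =  1 → B
  i=17: M-Q = 22 → W
  i=18: X-W =  1 → B
  shifts repeat with period 4: BWBP

BWBP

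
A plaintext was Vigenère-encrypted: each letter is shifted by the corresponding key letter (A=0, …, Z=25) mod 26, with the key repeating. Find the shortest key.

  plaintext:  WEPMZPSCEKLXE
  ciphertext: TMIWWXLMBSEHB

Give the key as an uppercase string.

XITK

  i= 0: T-W = 23 → X
  i= 1: M-E =  8 → I
  i= 2: I-P = 19 → T
  i= 3: W-M = 10 → K
  i= 4: W-Z = 23 → X
  i= 5: X-P =  8 → I
  i= 6: L-S = 19 → T
  i= 7: M-C = 10 → K
  i= 8: B-E = 23 → X
  i= 9: S-K =  8 → I
  i=10: E-L = 19 → T
  i=11: H-X = 10 → K
  i=12: B-E = 23 → X
  shifts repeat with period 4: XITK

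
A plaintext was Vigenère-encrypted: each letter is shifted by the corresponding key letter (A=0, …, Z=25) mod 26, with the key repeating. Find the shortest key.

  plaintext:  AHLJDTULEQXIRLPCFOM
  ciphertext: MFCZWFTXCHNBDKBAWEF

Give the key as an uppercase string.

MYRQTMZ

  i= 0: M-A = 12 → M
  i= 1: F-H = 24 → Y
  i= 2: C-L = 17 → R
  i= 3: Z-J = 16 → Q
  i= 4: W-D = 19 → T
  i= 5: F-T = 12 → M
  i= 6: T-U = 25 → Z
  i= 7: X-L = 12 → M
  i= 8: C-E = 24 → Y
  i= 9: H-Q = 17 → R
  i=10: N-X = 16 → Q
  i=11: B-I = 19 → T
  i=12: D-R = 12 → M
  i=13: K-L = 25 → Z
  i=14: B-P = 12 → M
  i=15: A-C = 24 → Y
  i=16: W-F = 17 → R
  i=17: E-O = 16 → Q
  i=18: F-M = 19 → T
  shifts repeat with period 7: MYRQTMZ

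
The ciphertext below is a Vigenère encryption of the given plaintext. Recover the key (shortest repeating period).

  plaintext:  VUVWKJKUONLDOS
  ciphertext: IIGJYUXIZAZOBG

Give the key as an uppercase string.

  i= 0: I-V = 13 → N
  i= 1: I-U = 14 → O
  i= 2: G-V = 11 → L
  i= 3: J-W = 13 → N
  i= 4: Y-K = 14 → O
  i= 5: U-J = 11 → L
  i= 6: X-K = 13 → N
  i= 7: I-U = 14 → O
  i= 8: Z-O = 11 → L
  i= 9: A-N = 13 → N
  i=10: Z-L = 14 → O
  i=11: O-D = 11 → L
  i=12: B-O = 13 → N
  i=13: G-S = 14 → O
  shifts repeat with period 3: NOL

NOL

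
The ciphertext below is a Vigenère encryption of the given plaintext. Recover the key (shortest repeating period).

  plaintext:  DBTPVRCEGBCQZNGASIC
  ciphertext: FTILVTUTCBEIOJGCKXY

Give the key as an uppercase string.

CSPWA

  i= 0: F-D =  2 → C
  i= 1: T-B = 18 → S
  i= 2: I-T = 15 → P
  i= 3: L-P = 22 → W
  i= 4: V-V =  0 → A
  i= 5: T-R =  2 → C
  i= 6: U-C = 18 → S
  i= 7: T-E = 15 → P
  i= 8: C-G = 22 → W
  i= 9: B-B =  0 → A
  i=10: E-C =  2 → C
  i=11: I-Q = 18 → S
  i=12: O-Z = 15 → P
  i=13: J-N = 22 → W
  i=14: G-G =  0 → A
  i=15: C-A =  2 → C
  i=16: K-S = 18 → S
  i=17: X-I = 15 → P
  i=18: Y-C = 22 → W
  shifts repeat with period 5: CSPWA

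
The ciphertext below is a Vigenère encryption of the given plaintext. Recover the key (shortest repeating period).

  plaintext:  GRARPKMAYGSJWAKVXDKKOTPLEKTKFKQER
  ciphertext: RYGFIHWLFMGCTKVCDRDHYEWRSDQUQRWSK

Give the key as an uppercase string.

  i= 0: R-G = 11 → L
  i= 1: Y-R =  7 → H
  i= 2: G-A =  6 → G
  i= 3: F-R = 14 → O
  i= 4: I-P = 19 → T
  i= 5: H-K = 23 → X
  i= 6: W-M = 10 → K
  i= 7: L-A = 11 → L
  i= 8: F-Y =  7 → H
  i= 9: M-G =  6 → G
  i=10: G-S = 14 → O
  i=11: C-J = 19 → T
  i=12: T-W = 23 → X
  i=13: K-A = 10 → K
  i=14: V-K = 11 → L
  i=15: C-V =  7 → H
  i=16: D-X =  6 → G
  i=17: R-D = 14 → O
  i=18: D-K = 19 → T
  i=19: H-K = 23 → X
  i=20: Y-O = 10 → K
  i=21: E-T = 11 → L
  i=22: W-P =  7 → H
  i=23: R-L =  6 → G
  i=24: S-E = 14 → O
  i=25: D-K = 19 → T
  i=26: Q-T = 23 → X
  i=27: U-K = 10 → K
  i=28: Q-F = 11 → L
  i=29: R-K =  7 → H
  i=30: W-Q =  6 → G
  i=31: S-E = 14 → O
  i=32: K-R = 19 → T
  shifts repeat with period 7: LHGOTXK

LHGOTXK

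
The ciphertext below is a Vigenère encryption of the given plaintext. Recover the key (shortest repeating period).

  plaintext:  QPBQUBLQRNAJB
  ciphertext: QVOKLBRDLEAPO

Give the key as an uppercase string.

  i= 0: Q-Q =  0 → A
  i= 1: V-P =  6 → G
  i= 2: O-B = 13 → N
  i= 3: K-Q = 20 → U
  i= 4: L-U = 17 → R
  i= 5: B-B =  0 → A
  i= 6: R-L =  6 → G
  i= 7: D-Q = 13 → N
  i= 8: L-R = 20 → U
  i= 9: E-N = 17 → R
  i=10: A-A =  0 → A
  i=11: P-J =  6 → G
  i=12: O-B = 13 → N
  shifts repeat with period 5: AGNUR

AGNUR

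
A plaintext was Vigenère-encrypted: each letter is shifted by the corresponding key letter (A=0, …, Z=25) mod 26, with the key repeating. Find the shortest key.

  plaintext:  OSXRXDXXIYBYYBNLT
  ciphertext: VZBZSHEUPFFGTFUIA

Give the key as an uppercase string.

HHEIVEHX

  i= 0: V-O =  7 → H
  i= 1: Z-S =  7 → H
  i= 2: B-X =  4 → E
  i= 3: Z-R =  8 → I
  i= 4: S-X = 21 → V
  i= 5: H-D =  4 → E
  i= 6: E-X =  7 → H
  i= 7: U-X = 23 → X
  i= 8: P-I =  7 → H
  i= 9: F-Y =  7 → H
  i=10: F-B =  4 → E
  i=11: G-Y =  8 → I
  i=12: T-Y = 21 → V
  i=13: F-B =  4 → E
  i=14: U-N =  7 → H
  i=15: I-L = 23 → X
  i=16: A-T =  7 → H
  shifts repeat with period 8: HHEIVEHX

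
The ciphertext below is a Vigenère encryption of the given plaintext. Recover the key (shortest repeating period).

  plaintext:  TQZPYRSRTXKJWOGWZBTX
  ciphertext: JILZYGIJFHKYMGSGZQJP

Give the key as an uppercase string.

  i= 0: J-T = 16 → Q
  i= 1: I-Q = 18 → S
  i= 2: L-Z = 12 → M
  i= 3: Z-P = 10 → K
  i= 4: Y-Y =  0 → A
  i= 5: G-R = 15 → P
  i= 6: I-S = 16 → Q
  i= 7: J-R = 18 → S
  i= 8: F-T = 12 → M
  i= 9: H-X = 10 → K
  i=10: K-K =  0 → A
  i=11: Y-J = 15 → P
  i=12: M-W = 16 → Q
  i=13: G-O = 18 → S
  i=14: S-G = 12 → M
  i=15: G-W = 10 → K
  i=16: Z-Z =  0 → A
  i=17: Q-B = 15 → P
  i=18: J-T = 16 → Q
  i=19: P-X = 18 → S
  shifts repeat with period 6: QSMKAP

QSMKAP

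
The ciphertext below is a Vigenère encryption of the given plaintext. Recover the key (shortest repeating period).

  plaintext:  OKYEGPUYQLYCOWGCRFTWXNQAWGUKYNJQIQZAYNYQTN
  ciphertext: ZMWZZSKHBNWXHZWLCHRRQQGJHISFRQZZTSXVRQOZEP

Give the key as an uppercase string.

LCYVTDQJ

  i= 0: Z-O = 11 → L
  i= 1: M-K =  2 → C
  i= 2: W-Y = 24 → Y
  i= 3: Z-E = 21 → V
  i= 4: Z-G = 19 → T
  i= 5: S-P =  3 → D
  i= 6: K-U = 16 → Q
  i= 7: H-Y =  9 → J
  i= 8: B-Q = 11 → L
  i= 9: N-L =  2 → C
  i=10: W-Y = 24 → Y
  i=11: X-C = 21 → V
  i=12: H-O = 19 → T
  i=13: Z-W =  3 → D
  i=14: W-G = 16 → Q
  i=15: L-C =  9 → J
  i=16: C-R = 11 → L
  i=17: H-F =  2 → C
  i=18: R-T = 24 → Y
  i=19: R-W = 21 → V
  i=20: Q-X = 19 → T
  i=21: Q-N =  3 → D
  i=22: G-Q = 16 → Q
  i=23: J-A =  9 → J
  i=24: H-W = 11 → L
  i=25: I-G =  2 → C
  i=26: S-U = 24 → Y
  i=27: F-K = 21 → V
  i=28: R-Y = 19 → T
  i=29: Q-N =  3 → D
  i=30: Z-J = 16 → Q
  i=31: Z-Q =  9 → J
  i=32: T-I = 11 → L
  i=33: S-Q =  2 → C
  i=34: X-Z = 24 → Y
  i=35: V-A = 21 → V
  i=36: R-Y = 19 → T
  i=37: Q-N =  3 → D
  i=38: O-Y = 16 → Q
  i=39: Z-Q =  9 → J
  i=40: E-T = 11 → L
  i=41: P-N =  2 → C
  shifts repeat with period 8: LCYVTDQJ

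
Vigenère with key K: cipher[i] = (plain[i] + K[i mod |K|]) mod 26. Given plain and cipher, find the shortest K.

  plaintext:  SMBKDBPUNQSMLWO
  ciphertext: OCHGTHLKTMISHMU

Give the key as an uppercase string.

WQG

  i= 0: O-S = 22 → W
  i= 1: C-M = 16 → Q
  i= 2: H-B =  6 → G
  i= 3: G-K = 22 → W
  i= 4: T-D = 16 → Q
  i= 5: H-B =  6 → G
  i= 6: L-P = 22 → W
  i= 7: K-U = 16 → Q
  i= 8: T-N =  6 → G
  i= 9: M-Q = 22 → W
  i=10: I-S = 16 → Q
  i=11: S-M =  6 → G
  i=12: H-L = 22 → W
  i=13: M-W = 16 → Q
  i=14: U-O =  6 → G
  shifts repeat with period 3: WQG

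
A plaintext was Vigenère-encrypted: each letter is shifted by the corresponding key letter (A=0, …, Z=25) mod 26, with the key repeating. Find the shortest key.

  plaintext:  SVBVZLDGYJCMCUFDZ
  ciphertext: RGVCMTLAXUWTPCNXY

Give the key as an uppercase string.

ZLUHNIIU

  i= 0: R-S = 25 → Z
  i= 1: G-V = 11 → L
  i= 2: V-B = 20 → U
  i= 3: C-V =  7 → H
  i= 4: M-Z = 13 → N
  i= 5: T-L =  8 → I
  i= 6: L-D =  8 → I
  i= 7: A-G = 20 → U
  i= 8: X-Y = 25 → Z
  i= 9: U-J = 11 → L
  i=10: W-C = 20 → U
  i=11: T-M =  7 → H
  i=12: P-C = 13 → N
  i=13: C-U =  8 → I
  i=14: N-F =  8 → I
  i=15: X-D = 20 → U
  i=16: Y-Z = 25 → Z
  shifts repeat with period 8: ZLUHNIIU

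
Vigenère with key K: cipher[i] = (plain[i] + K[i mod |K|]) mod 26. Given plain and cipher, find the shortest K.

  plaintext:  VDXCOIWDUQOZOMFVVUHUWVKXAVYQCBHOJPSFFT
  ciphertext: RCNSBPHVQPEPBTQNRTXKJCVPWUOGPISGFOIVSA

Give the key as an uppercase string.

WZQQNHLS

  i= 0: R-V = 22 → W
  i= 1: C-D = 25 → Z
  i= 2: N-X = 16 → Q
  i= 3: S-C = 16 → Q
  i= 4: B-O = 13 → N
  i= 5: P-I =  7 → H
  i= 6: H-W = 11 → L
  i= 7: V-D = 18 → S
  i= 8: Q-U = 22 → W
  i= 9: P-Q = 25 → Z
  i=10: E-O = 16 → Q
  i=11: P-Z = 16 → Q
  i=12: B-O = 13 → N
  i=13: T-M =  7 → H
  i=14: Q-F = 11 → L
  i=15: N-V = 18 → S
  i=16: R-V = 22 → W
  i=17: T-U = 25 → Z
  i=18: X-H = 16 → Q
  i=19: K-U = 16 → Q
  i=20: J-W = 13 → N
  i=21: C-V =  7 → H
  i=22: V-K = 11 → L
  i=23: P-X = 18 → S
  i=24: W-A = 22 → W
  i=25: U-V = 25 → Z
  i=26: O-Y = 16 → Q
  i=27: G-Q = 16 → Q
  i=28: P-C = 13 → N
  i=29: I-B =  7 → H
  i=30: S-H = 11 → L
  i=31: G-O = 18 → S
  i=32: F-J = 22 → W
  i=33: O-P = 25 → Z
  i=34: I-S = 16 → Q
  i=35: V-F = 16 → Q
  i=36: S-F = 13 → N
  i=37: A-T =  7 → H
  shifts repeat with period 8: WZQQNHLS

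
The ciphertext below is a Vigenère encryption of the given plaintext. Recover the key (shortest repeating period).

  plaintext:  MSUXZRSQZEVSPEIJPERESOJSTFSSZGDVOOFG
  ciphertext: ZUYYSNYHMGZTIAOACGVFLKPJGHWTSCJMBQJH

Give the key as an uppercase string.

NCEBTWGR

  i= 0: Z-M = 13 → N
  i= 1: U-S =  2 → C
  i= 2: Y-U =  4 → E
  i= 3: Y-X =  1 → B
  i= 4: S-Z = 19 → T
  i= 5: N-R = 22 → W
  i= 6: Y-S =  6 → G
  i= 7: H-Q = 17 → R
  i= 8: M-Z = 13 → N
  i= 9: G-E =  2 → C
  i=10: Z-V =  4 → E
  i=11: T-S =  1 → B
  i=12: I-P = 19 → T
  i=13: A-E = 22 → W
  i=14: O-I =  6 → G
  i=15: A-J = 17 → R
  i=16: C-P = 13 → N
  i=17: G-E =  2 → C
  i=18: V-R =  4 → E
  i=19: F-E =  1 → B
  i=20: L-S = 19 → T
  i=21: K-O = 22 → W
  i=22: P-J =  6 → G
  i=23: J-S = 17 → R
  i=24: G-T = 13 → N
  i=25: H-F =  2 → C
  i=26: W-S =  4 → E
  i=27: T-S =  1 → B
  i=28: S-Z = 19 → T
  i=29: C-G = 22 → W
  i=30: J-D =  6 → G
  i=31: M-V = 17 → R
  i=32: B-O = 13 → N
  i=33: Q-O =  2 → C
  i=34: J-F =  4 → E
  i=35: H-G =  1 → B
  shifts repeat with period 8: NCEBTWGR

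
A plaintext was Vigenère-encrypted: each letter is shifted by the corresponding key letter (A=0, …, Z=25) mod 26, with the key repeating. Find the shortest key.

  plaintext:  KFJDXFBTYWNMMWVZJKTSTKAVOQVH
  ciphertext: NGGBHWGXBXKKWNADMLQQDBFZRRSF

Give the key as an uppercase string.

  i= 0: N-K =  3 → D
  i= 1: G-F =  1 → B
  i= 2: G-J = 23 → X
  i= 3: B-D = 24 → Y
  i= 4: H-X = 10 → K
  i= 5: W-F = 17 → R
  i= 6: G-B =  5 → F
  i= 7: X-T =  4 → E
  i= 8: B-Y =  3 → D
  i= 9: X-W =  1 → B
  i=10: K-N = 23 → X
  i=11: K-M = 24 → Y
  i=12: W-M = 10 → K
  i=13: N-W = 17 → R
  i=14: A-V =  5 → F
  i=15: D-Z =  4 → E
  i=16: M-J =  3 → D
  i=17: L-K =  1 → B
  i=18: Q-T = 23 → X
  i=19: Q-S = 24 → Y
  i=20: D-T = 10 → K
  i=21: B-K = 17 → R
  i=22: F-A =  5 → F
  i=23: Z-V =  4 → E
  i=24: R-O =  3 → D
  i=25: R-Q =  1 → B
  i=26: S-V = 23 → X
  i=27: F-H = 24 → Y
  shifts repeat with period 8: DBXYKRFE

DBXYKRFE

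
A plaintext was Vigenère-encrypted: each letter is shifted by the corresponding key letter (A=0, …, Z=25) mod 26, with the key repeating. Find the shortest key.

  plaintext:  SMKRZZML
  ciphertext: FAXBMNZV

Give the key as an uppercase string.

NONK

  i= 0: F-S = 13 → N
  i= 1: A-M = 14 → O
  i= 2: X-K = 13 → N
  i= 3: B-R = 10 → K
  i= 4: M-Z = 13 → N
  i= 5: N-Z = 14 → O
  i= 6: Z-M = 13 → N
  i= 7: V-L = 10 → K
  shifts repeat with period 4: NONK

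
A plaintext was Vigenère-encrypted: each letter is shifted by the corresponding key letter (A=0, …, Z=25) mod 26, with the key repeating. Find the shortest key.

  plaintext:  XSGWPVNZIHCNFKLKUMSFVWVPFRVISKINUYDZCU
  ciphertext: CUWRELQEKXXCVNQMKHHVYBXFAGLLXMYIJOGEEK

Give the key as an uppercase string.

  i= 0: C-X =  5 → F
  i= 1: U-S =  2 → C
  i= 2: W-G = 16 → Q
  i= 3: R-W = 21 → V
  i= 4: E-P = 15 → P
  i= 5: L-V = 16 → Q
  i= 6: Q-N =  3 → D
  i= 7: E-Z =  5 → F
  i= 8: K-I =  2 → C
  i= 9: X-H = 16 → Q
  i=10: X-C = 21 → V
  i=11: C-N = 15 → P
  i=12: V-F = 16 → Q
  i=13: N-K =  3 → D
  i=14: Q-L =  5 → F
  i=15: M-K =  2 → C
  i=16: K-U = 16 → Q
  i=17: H-M = 21 → V
  i=18: H-S = 15 → P
  i=19: V-F = 16 → Q
  i=20: Y-V =  3 → D
  i=21: B-W =  5 → F
  i=22: X-V =  2 → C
  i=23: F-P = 16 → Q
  i=24: A-F = 21 → V
  i=25: G-R = 15 → P
  i=26: L-V = 16 → Q
  i=27: L-I =  3 → D
  i=28: X-S =  5 → F
  i=29: M-K =  2 → C
  i=30: Y-I = 16 → Q
  i=31: I-N = 21 → V
  i=32: J-U = 15 → P
  i=33: O-Y = 16 → Q
  i=34: G-D =  3 → D
  i=35: E-Z =  5 → F
  i=36: E-C =  2 → C
  i=37: K-U = 16 → Q
  shifts repeat with period 7: FCQVPQD

FCQVPQD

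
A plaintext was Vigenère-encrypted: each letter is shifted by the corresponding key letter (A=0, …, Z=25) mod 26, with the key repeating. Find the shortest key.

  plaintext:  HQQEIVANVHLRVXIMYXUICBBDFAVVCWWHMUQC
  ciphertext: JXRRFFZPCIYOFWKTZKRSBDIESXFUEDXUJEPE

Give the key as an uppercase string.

CHBNXKZ

  i= 0: J-H =  2 → C
  i= 1: X-Q =  7 → H
  i= 2: R-Q =  1 → B
  i= 3: R-E = 13 → N
  i= 4: F-I = 23 → X
  i= 5: F-V = 10 → K
  i= 6: Z-A = 25 → Z
  i= 7: P-N =  2 → C
  i= 8: C-V =  7 → H
  i= 9: I-H =  1 → B
  i=10: Y-L = 13 → N
  i=11: O-R = 23 → X
  i=12: F-V = 10 → K
  i=13: W-X = 25 → Z
  i=14: K-I =  2 → C
  i=15: T-M =  7 → H
  i=16: Z-Y =  1 → B
  i=17: K-X = 13 → N
  i=18: R-U = 23 → X
  i=19: S-I = 10 → K
  i=20: B-C = 25 → Z
  i=21: D-B =  2 → C
  i=22: I-B =  7 → H
  i=23: E-D =  1 → B
  i=24: S-F = 13 → N
  i=25: X-A = 23 → X
  i=26: F-V = 10 → K
  i=27: U-V = 25 → Z
  i=28: E-C =  2 → C
  i=29: D-W =  7 → H
  i=30: X-W =  1 → B
  i=31: U-H = 13 → N
  i=32: J-M = 23 → X
  i=33: E-U = 10 → K
  i=34: P-Q = 25 → Z
  i=35: E-C =  2 → C
  shifts repeat with period 7: CHBNXKZ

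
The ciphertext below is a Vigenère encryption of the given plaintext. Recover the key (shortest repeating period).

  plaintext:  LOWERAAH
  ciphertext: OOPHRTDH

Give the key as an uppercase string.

DAT

  i= 0: O-L =  3 → D
  i= 1: O-O =  0 → A
  i= 2: P-W = 19 → T
  i= 3: H-E =  3 → D
  i= 4: R-R =  0 → A
  i= 5: T-A = 19 → T
  i= 6: D-A =  3 → D
  i= 7: H-H =  0 → A
  shifts repeat with period 3: DAT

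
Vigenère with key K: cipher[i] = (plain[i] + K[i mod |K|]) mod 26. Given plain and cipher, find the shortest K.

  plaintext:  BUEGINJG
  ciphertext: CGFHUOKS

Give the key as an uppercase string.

  i= 0: C-B =  1 → B
  i= 1: G-U = 12 → M
  i= 2: F-E =  1 → B
  i= 3: H-G =  1 → B
  i= 4: U-I = 12 → M
  i= 5: O-N =  1 → B
  i= 6: K-J =  1 → B
  i= 7: S-G = 12 → M
  shifts repeat with period 3: BMB

BMB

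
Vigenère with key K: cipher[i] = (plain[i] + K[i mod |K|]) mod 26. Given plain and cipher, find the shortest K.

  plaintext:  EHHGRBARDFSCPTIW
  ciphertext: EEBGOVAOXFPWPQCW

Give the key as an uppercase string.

AXU

  i= 0: E-E =  0 → A
  i= 1: E-H = 23 → X
  i= 2: B-H = 20 → U
  i= 3: G-G =  0 → A
  i= 4: O-R = 23 → X
  i= 5: V-B = 20 → U
  i= 6: A-A =  0 → A
  i= 7: O-R = 23 → X
  i= 8: X-D = 20 → U
  i= 9: F-F =  0 → A
  i=10: P-S = 23 → X
  i=11: W-C = 20 → U
  i=12: P-P =  0 → A
  i=13: Q-T = 23 → X
  i=14: C-I = 20 → U
  i=15: W-W =  0 → A
  shifts repeat with period 3: AXU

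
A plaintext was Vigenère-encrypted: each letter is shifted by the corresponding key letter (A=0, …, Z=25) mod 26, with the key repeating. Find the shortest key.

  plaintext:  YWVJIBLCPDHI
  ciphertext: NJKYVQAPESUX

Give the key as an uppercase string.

PNP

  i= 0: N-Y = 15 → P
  i= 1: J-W = 13 → N
  i= 2: K-V = 15 → P
  i= 3: Y-J = 15 → P
  i= 4: V-I = 13 → N
  i= 5: Q-B = 15 → P
  i= 6: A-L = 15 → P
  i= 7: P-C = 13 → N
  i= 8: E-P = 15 → P
  i= 9: S-D = 15 → P
  i=10: U-H = 13 → N
  i=11: X-I = 15 → P
  shifts repeat with period 3: PNP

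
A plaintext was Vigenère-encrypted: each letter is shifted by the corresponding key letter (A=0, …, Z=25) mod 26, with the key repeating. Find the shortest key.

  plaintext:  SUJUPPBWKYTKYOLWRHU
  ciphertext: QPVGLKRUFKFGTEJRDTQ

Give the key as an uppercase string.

YVMMWVQ

  i= 0: Q-S = 24 → Y
  i= 1: P-U = 21 → V
  i= 2: V-J = 12 → M
  i= 3: G-U = 12 → M
  i= 4: L-P = 22 → W
  i= 5: K-P = 21 → V
  i= 6: R-B = 16 → Q
  i= 7: U-W = 24 → Y
  i= 8: F-K = 21 → V
  i= 9: K-Y = 12 → M
  i=10: F-T = 12 → M
  i=11: G-K = 22 → W
  i=12: T-Y = 21 → V
  i=13: E-O = 16 → Q
  i=14: J-L = 24 → Y
  i=15: R-W = 21 → V
  i=16: D-R = 12 → M
  i=17: T-H = 12 → M
  i=18: Q-U = 22 → W
  shifts repeat with period 7: YVMMWVQ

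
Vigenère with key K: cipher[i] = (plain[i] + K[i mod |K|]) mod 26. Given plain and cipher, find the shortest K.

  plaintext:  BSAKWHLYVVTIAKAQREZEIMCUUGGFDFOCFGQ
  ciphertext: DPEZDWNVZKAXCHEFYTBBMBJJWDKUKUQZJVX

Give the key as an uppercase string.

CXEPHP

  i= 0: D-B =  2 → C
  i= 1: P-S = 23 → X
  i= 2: E-A =  4 → E
  i= 3: Z-K = 15 → P
  i= 4: D-W =  7 → H
  i= 5: W-H = 15 → P
  i= 6: N-L =  2 → C
  i= 7: V-Y = 23 → X
  i= 8: Z-V =  4 → E
  i= 9: K-V = 15 → P
  i=10: A-T =  7 → H
  i=11: X-I = 15 → P
  i=12: C-A =  2 → C
  i=13: H-K = 23 → X
  i=14: E-A =  4 → E
  i=15: F-Q = 15 → P
  i=16: Y-R =  7 → H
  i=17: T-E = 15 → P
  i=18: B-Z =  2 → C
  i=19: B-E = 23 → X
  i=20: M-I =  4 → E
  i=21: B-M = 15 → P
  i=22: J-C =  7 → H
  i=23: J-U = 15 → P
  i=24: W-U =  2 → C
  i=25: D-G = 23 → X
  i=26: K-G =  4 → E
  i=27: U-F = 15 → P
  i=28: K-D =  7 → H
  i=29: U-F = 15 → P
  i=30: Q-O =  2 → C
  i=31: Z-C = 23 → X
  i=32: J-F =  4 → E
  i=33: V-G = 15 → P
  i=34: X-Q =  7 → H
  shifts repeat with period 6: CXEPHP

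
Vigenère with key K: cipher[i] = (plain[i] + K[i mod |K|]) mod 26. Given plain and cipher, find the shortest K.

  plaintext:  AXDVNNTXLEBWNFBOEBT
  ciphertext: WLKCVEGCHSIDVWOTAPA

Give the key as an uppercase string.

  i= 0: W-A = 22 → W
  i= 1: L-X = 14 → O
  i= 2: K-D =  7 → H
  i= 3: C-V =  7 → H
  i= 4: V-N =  8 → I
  i= 5: E-N = 17 → R
  i= 6: G-T = 13 → N
  i= 7: C-X =  5 → F
  i= 8: H-L = 22 → W
  i= 9: S-E = 14 → O
  i=10: I-B =  7 → H
  i=11: D-W =  7 → H
  i=12: V-N =  8 → I
  i=13: W-F = 17 → R
  i=14: O-B = 13 → N
  i=15: T-O =  5 → F
  i=16: A-E = 22 → W
  i=17: P-B = 14 → O
  i=18: A-T =  7 → H
  shifts repeat with period 8: WOHHIRNF

WOHHIRNF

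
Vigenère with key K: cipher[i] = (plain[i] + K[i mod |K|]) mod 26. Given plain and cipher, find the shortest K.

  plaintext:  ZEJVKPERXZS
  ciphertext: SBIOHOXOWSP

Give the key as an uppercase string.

  i= 0: S-Z = 19 → T
  i= 1: B-E = 23 → X
  i= 2: I-J = 25 → Z
  i= 3: O-V = 19 → T
  i= 4: H-K = 23 → X
  i= 5: O-P = 25 → Z
  i= 6: X-E = 19 → T
  i= 7: O-R = 23 → X
  i= 8: W-X = 25 → Z
  i= 9: S-Z = 19 → T
  i=10: P-S = 23 → X
  shifts repeat with period 3: TXZ

TXZ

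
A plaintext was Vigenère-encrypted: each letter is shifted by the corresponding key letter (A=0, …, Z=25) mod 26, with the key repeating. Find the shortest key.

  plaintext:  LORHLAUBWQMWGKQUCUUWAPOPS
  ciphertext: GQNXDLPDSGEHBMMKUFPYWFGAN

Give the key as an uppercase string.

VCWQSL

  i= 0: G-L = 21 → V
  i= 1: Q-O =  2 → C
  i= 2: N-R = 22 → W
  i= 3: X-H = 16 → Q
  i= 4: D-L = 18 → S
  i= 5: L-A = 11 → L
  i= 6: P-U = 21 → V
  i= 7: D-B =  2 → C
  i= 8: S-W = 22 → W
  i= 9: G-Q = 16 → Q
  i=10: E-M = 18 → S
  i=11: H-W = 11 → L
  i=12: B-G = 21 → V
  i=13: M-K =  2 → C
  i=14: M-Q = 22 → W
  i=15: K-U = 16 → Q
  i=16: U-C = 18 → S
  i=17: F-U = 11 → L
  i=18: P-U = 21 → V
  i=19: Y-W =  2 → C
  i=20: W-A = 22 → W
  i=21: F-P = 16 → Q
  i=22: G-O = 18 → S
  i=23: A-P = 11 → L
  i=24: N-S = 21 → V
  shifts repeat with period 6: VCWQSL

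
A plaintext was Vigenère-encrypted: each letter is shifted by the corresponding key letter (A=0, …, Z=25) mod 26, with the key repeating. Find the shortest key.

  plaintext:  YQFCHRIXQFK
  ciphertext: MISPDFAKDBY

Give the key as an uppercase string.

OSNNW

  i= 0: M-Y = 14 → O
  i= 1: I-Q = 18 → S
  i= 2: S-F = 13 → N
  i= 3: P-C = 13 → N
  i= 4: D-H = 22 → W
  i= 5: F-R = 14 → O
  i= 6: A-I = 18 → S
  i= 7: K-X = 13 → N
  i= 8: D-Q = 13 → N
  i= 9: B-F = 22 → W
  i=10: Y-K = 14 → O
  shifts repeat with period 5: OSNNW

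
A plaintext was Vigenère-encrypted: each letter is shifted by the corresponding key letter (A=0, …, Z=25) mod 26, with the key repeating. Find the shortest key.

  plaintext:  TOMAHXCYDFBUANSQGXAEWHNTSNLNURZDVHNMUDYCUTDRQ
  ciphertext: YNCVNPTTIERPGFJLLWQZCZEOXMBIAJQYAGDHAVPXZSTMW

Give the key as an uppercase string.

  i= 0: Y-T =  5 → F
  i= 1: N-O = 25 → Z
  i= 2: C-M = 16 → Q
  i= 3: V-A = 21 → V
  i= 4: N-H =  6 → G
  i= 5: P-X = 18 → S
  i= 6: T-C = 17 → R
  i= 7: T-Y = 21 → V
  i= 8: I-D =  5 → F
  i= 9: E-F = 25 → Z
  i=10: R-B = 16 → Q
  i=11: P-U = 21 → V
  i=12: G-A =  6 → G
  i=13: F-N = 18 → S
  i=14: J-S = 17 → R
  i=15: L-Q = 21 → V
  i=16: L-G =  5 → F
  i=17: W-X = 25 → Z
  i=18: Q-A = 16 → Q
  i=19: Z-E = 21 → V
  i=20: C-W =  6 → G
  i=21: Z-H = 18 → S
  i=22: E-N = 17 → R
  i=23: O-T = 21 → V
  i=24: X-S =  5 → F
  i=25: M-N = 25 → Z
  i=26: B-L = 16 → Q
  i=27: I-N = 21 → V
  i=28: A-U =  6 → G
  i=29: J-R = 18 → S
  i=30: Q-Z = 17 → R
  i=31: Y-D = 21 → V
  i=32: A-V =  5 → F
  i=33: G-H = 25 → Z
  i=34: D-N = 16 → Q
  i=35: H-M = 21 → V
  i=36: A-U =  6 → G
  i=37: V-D = 18 → S
  i=38: P-Y = 17 → R
  i=39: X-C = 21 → V
  i=40: Z-U =  5 → F
  i=41: S-T = 25 → Z
  i=42: T-D = 16 → Q
  i=43: M-R = 21 → V
  i=44: W-Q =  6 → G
  shifts repeat with period 8: FZQVGSRV

FZQVGSRV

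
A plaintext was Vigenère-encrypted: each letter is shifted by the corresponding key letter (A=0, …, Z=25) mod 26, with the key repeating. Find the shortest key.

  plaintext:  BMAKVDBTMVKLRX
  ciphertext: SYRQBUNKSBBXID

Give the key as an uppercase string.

  i= 0: S-B = 17 → R
  i= 1: Y-M = 12 → M
  i= 2: R-A = 17 → R
  i= 3: Q-K =  6 → G
  i= 4: B-V =  6 → G
  i= 5: U-D = 17 → R
  i= 6: N-B = 12 → M
  i= 7: K-T = 17 → R
  i= 8: S-M =  6 → G
  i= 9: B-V =  6 → G
  i=10: B-K = 17 → R
  i=11: X-L = 12 → M
  i=12: I-R = 17 → R
  i=13: D-X =  6 → G
  shifts repeat with period 5: RMRGG

RMRGG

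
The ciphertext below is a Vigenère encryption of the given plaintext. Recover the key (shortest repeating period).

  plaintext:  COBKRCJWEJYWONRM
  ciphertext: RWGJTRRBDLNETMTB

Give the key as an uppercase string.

  i= 0: R-C = 15 → P
  i= 1: W-O =  8 → I
  i= 2: G-B =  5 → F
  i= 3: J-K = 25 → Z
  i= 4: T-R =  2 → C
  i= 5: R-C = 15 → P
  i= 6: R-J =  8 → I
  i= 7: B-W =  5 → F
  i= 8: D-E = 25 → Z
  i= 9: L-J =  2 → C
  i=10: N-Y = 15 → P
  i=11: E-W =  8 → I
  i=12: T-O =  5 → F
  i=13: M-N = 25 → Z
  i=14: T-R =  2 → C
  i=15: B-M = 15 → P
  shifts repeat with period 5: PIFZC

PIFZC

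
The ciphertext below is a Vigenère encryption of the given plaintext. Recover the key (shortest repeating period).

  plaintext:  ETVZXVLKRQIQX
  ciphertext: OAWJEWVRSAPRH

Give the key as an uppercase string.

KHB

  i= 0: O-E = 10 → K
  i= 1: A-T =  7 → H
  i= 2: W-V =  1 → B
  i= 3: J-Z = 10 → K
  i= 4: E-X =  7 → H
  i= 5: W-V =  1 → B
  i= 6: V-L = 10 → K
  i= 7: R-K =  7 → H
  i= 8: S-R =  1 → B
  i= 9: A-Q = 10 → K
  i=10: P-I =  7 → H
  i=11: R-Q =  1 → B
  i=12: H-X = 10 → K
  shifts repeat with period 3: KHB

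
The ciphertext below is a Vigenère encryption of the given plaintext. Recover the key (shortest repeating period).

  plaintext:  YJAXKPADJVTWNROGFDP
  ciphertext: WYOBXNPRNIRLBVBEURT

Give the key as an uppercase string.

YPOEN

  i= 0: W-Y = 24 → Y
  i= 1: Y-J = 15 → P
  i= 2: O-A = 14 → O
  i= 3: B-X =  4 → E
  i= 4: X-K = 13 → N
  i= 5: N-P = 24 → Y
  i= 6: P-A = 15 → P
  i= 7: R-D = 14 → O
  i= 8: N-J =  4 → E
  i= 9: I-V = 13 → N
  i=10: R-T = 24 → Y
  i=11: L-W = 15 → P
  i=12: B-N = 14 → O
  i=13: V-R =  4 → E
  i=14: B-O = 13 → N
  i=15: E-G = 24 → Y
  i=16: U-F = 15 → P
  i=17: R-D = 14 → O
  i=18: T-P =  4 → E
  shifts repeat with period 5: YPOEN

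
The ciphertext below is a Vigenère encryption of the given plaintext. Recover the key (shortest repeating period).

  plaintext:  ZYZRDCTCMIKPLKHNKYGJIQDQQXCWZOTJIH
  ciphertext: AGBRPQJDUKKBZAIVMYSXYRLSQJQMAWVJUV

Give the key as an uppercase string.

  i= 0: A-Z =  1 → B
  i= 1: G-Y =  8 → I
  i= 2: B-Z =  2 → C
  i= 3: R-R =  0 → A
  i= 4: P-D = 12 → M
  i= 5: Q-C = 14 → O
  i= 6: J-T = 16 → Q
  i= 7: D-C =  1 → B
  i= 8: U-M =  8 → I
  i= 9: K-I =  2 → C
  i=10: K-K =  0 → A
  i=11: B-P = 12 → M
  i=12: Z-L = 14 → O
  i=13: A-K = 16 → Q
  i=14: I-H =  1 → B
  i=15: V-N =  8 → I
  i=16: M-K =  2 → C
  i=17: Y-Y =  0 → A
  i=18: S-G = 12 → M
  i=19: X-J = 14 → O
  i=20: Y-I = 16 → Q
  i=21: R-Q =  1 → B
  i=22: L-D =  8 → I
  i=23: S-Q =  2 → C
  i=24: Q-Q =  0 → A
  i=25: J-X = 12 → M
  i=26: Q-C = 14 → O
  i=27: M-W = 16 → Q
  i=28: A-Z =  1 → B
  i=29: W-O =  8 → I
  i=30: V-T =  2 → C
  i=31: J-J =  0 → A
  i=32: U-I = 12 → M
  i=33: V-H = 14 → O
  shifts repeat with period 7: BICAMOQ

BICAMOQ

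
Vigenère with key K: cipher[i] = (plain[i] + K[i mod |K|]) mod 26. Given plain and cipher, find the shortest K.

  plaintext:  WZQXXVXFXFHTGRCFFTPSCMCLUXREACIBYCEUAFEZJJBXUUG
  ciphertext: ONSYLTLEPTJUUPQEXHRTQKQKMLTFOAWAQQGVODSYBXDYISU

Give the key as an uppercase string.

SOCBOYOZ

  i= 0: O-W = 18 → S
  i= 1: N-Z = 14 → O
  i= 2: S-Q =  2 → C
  i= 3: Y-X =  1 → B
  i= 4: L-X = 14 → O
  i= 5: T-V = 24 → Y
  i= 6: L-X = 14 → O
  i= 7: E-F = 25 → Z
  i= 8: P-X = 18 → S
  i= 9: T-F = 14 → O
  i=10: J-H =  2 → C
  i=11: U-T =  1 → B
  i=12: U-G = 14 → O
  i=13: P-R = 24 → Y
  i=14: Q-C = 14 → O
  i=15: E-F = 25 → Z
  i=16: X-F = 18 → S
  i=17: H-T = 14 → O
  i=18: R-P =  2 → C
  i=19: T-S =  1 → B
  i=20: Q-C = 14 → O
  i=21: K-M = 24 → Y
  i=22: Q-C = 14 → O
  i=23: K-L = 25 → Z
  i=24: M-U = 18 → S
  i=25: L-X = 14 → O
  i=26: T-R =  2 → C
  i=27: F-E =  1 → B
  i=28: O-A = 14 → O
  i=29: A-C = 24 → Y
  i=30: W-I = 14 → O
  i=31: A-B = 25 → Z
  i=32: Q-Y = 18 → S
  i=33: Q-C = 14 → O
  i=34: G-E =  2 → C
  i=35: V-U =  1 → B
  i=36: O-A = 14 → O
  i=37: D-F = 24 → Y
  i=38: S-E = 14 → O
  i=39: Y-Z = 25 → Z
  i=40: B-J = 18 → S
  i=41: X-J = 14 → O
  i=42: D-B =  2 → C
  i=43: Y-X =  1 → B
  i=44: I-U = 14 → O
  i=45: S-U = 24 → Y
  i=46: U-G = 14 → O
  shifts repeat with period 8: SOCBOYOZ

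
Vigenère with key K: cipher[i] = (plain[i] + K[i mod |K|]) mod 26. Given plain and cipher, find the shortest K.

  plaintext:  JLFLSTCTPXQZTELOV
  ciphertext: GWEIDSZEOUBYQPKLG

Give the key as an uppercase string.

XLZ

  i= 0: G-J = 23 → X
  i= 1: W-L = 11 → L
  i= 2: E-F = 25 → Z
  i= 3: I-L = 23 → X
  i= 4: D-S = 11 → L
  i= 5: S-T = 25 → Z
  i= 6: Z-C = 23 → X
  i= 7: E-T = 11 → L
  i= 8: O-P = 25 → Z
  i= 9: U-X = 23 → X
  i=10: B-Q = 11 → L
  i=11: Y-Z = 25 → Z
  i=12: Q-T = 23 → X
  i=13: P-E = 11 → L
  i=14: K-L = 25 → Z
  i=15: L-O = 23 → X
  i=16: G-V = 11 → L
  shifts repeat with period 3: XLZ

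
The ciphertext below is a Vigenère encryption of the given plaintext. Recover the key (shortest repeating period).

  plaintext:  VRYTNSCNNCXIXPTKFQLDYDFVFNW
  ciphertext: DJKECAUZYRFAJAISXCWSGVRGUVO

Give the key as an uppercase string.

  i= 0: D-V =  8 → I
  i= 1: J-R = 18 → S
  i= 2: K-Y = 12 → M
  i= 3: E-T = 11 → L
  i= 4: C-N = 15 → P
  i= 5: A-S =  8 → I
  i= 6: U-C = 18 → S
  i= 7: Z-N = 12 → M
  i= 8: Y-N = 11 → L
  i= 9: R-C = 15 → P
  i=10: F-X =  8 → I
  i=11: A-I = 18 → S
  i=12: J-X = 12 → M
  i=13: A-P = 11 → L
  i=14: I-T = 15 → P
  i=15: S-K =  8 → I
  i=16: X-F = 18 → S
  i=17: C-Q = 12 → M
  i=18: W-L = 11 → L
  i=19: S-D = 15 → P
  i=20: G-Y =  8 → I
  i=21: V-D = 18 → S
  i=22: R-F = 12 → M
  i=23: G-V = 11 → L
  i=24: U-F = 15 → P
  i=25: V-N =  8 → I
  i=26: O-W = 18 → S
  shifts repeat with period 5: ISMLP

ISMLP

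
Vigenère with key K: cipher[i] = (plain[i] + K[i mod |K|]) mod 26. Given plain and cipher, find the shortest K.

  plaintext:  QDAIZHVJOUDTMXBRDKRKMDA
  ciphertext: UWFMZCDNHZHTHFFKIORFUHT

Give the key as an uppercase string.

ETFEAVI

  i= 0: U-Q =  4 → E
  i= 1: W-D = 19 → T
  i= 2: F-A =  5 → F
  i= 3: M-I =  4 → E
  i= 4: Z-Z =  0 → A
  i= 5: C-H = 21 → V
  i= 6: D-V =  8 → I
  i= 7: N-J =  4 → E
  i= 8: H-O = 19 → T
  i= 9: Z-U =  5 → F
  i=10: H-D =  4 → E
  i=11: T-T =  0 → A
  i=12: H-M = 21 → V
  i=13: F-X =  8 → I
  i=14: F-B =  4 → E
  i=15: K-R = 19 → T
  i=16: I-D =  5 → F
  i=17: O-K =  4 → E
  i=18: R-R =  0 → A
  i=19: F-K = 21 → V
  i=20: U-M =  8 → I
  i=21: H-D =  4 → E
  i=22: T-A = 19 → T
  shifts repeat with period 7: ETFEAVI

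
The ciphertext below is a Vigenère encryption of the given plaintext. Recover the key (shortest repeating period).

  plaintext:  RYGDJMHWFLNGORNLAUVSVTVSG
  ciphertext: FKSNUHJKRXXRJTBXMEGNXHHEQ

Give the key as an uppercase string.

OMMKLVC

  i= 0: F-R = 14 → O
  i= 1: K-Y = 12 → M
  i= 2: S-G = 12 → M
  i= 3: N-D = 10 → K
  i= 4: U-J = 11 → L
  i= 5: H-M = 21 → V
  i= 6: J-H =  2 → C
  i= 7: K-W = 14 → O
  i= 8: R-F = 12 → M
  i= 9: X-L = 12 → M
  i=10: X-N = 10 → K
  i=11: R-G = 11 → L
  i=12: J-O = 21 → V
  i=13: T-R =  2 → C
  i=14: B-N = 14 → O
  i=15: X-L = 12 → M
  i=16: M-A = 12 → M
  i=17: E-U = 10 → K
  i=18: G-V = 11 → L
  i=19: N-S = 21 → V
  i=20: X-V =  2 → C
  i=21: H-T = 14 → O
  i=22: H-V = 12 → M
  i=23: E-S = 12 → M
  i=24: Q-G = 10 → K
  shifts repeat with period 7: OMMKLVC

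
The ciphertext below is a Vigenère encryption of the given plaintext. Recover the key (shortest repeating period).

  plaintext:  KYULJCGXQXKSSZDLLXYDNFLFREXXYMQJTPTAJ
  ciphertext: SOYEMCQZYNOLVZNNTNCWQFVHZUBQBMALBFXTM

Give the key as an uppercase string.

IQETDAKC

  i= 0: S-K =  8 → I
  i= 1: O-Y = 16 → Q
  i= 2: Y-U =  4 → E
  i= 3: E-L = 19 → T
  i= 4: M-J =  3 → D
  i= 5: C-C =  0 → A
  i= 6: Q-G = 10 → K
  i= 7: Z-X =  2 → C
  i= 8: Y-Q =  8 → I
  i= 9: N-X = 16 → Q
  i=10: O-K =  4 → E
  i=11: L-S = 19 → T
  i=12: V-S =  3 → D
  i=13: Z-Z =  0 → A
  i=14: N-D = 10 → K
  i=15: N-L =  2 → C
  i=16: T-L =  8 → I
  i=17: N-X = 16 → Q
  i=18: C-Y =  4 → E
  i=19: W-D = 19 → T
  i=20: Q-N =  3 → D
  i=21: F-F =  0 → A
  i=22: V-L = 10 → K
  i=23: H-F =  2 → C
  i=24: Z-R =  8 → I
  i=25: U-E = 16 → Q
  i=26: B-X =  4 → E
  i=27: Q-X = 19 → T
  i=28: B-Y =  3 → D
  i=29: M-M =  0 → A
  i=30: A-Q = 10 → K
  i=31: L-J =  2 → C
  i=32: B-T =  8 → I
  i=33: F-P = 16 → Q
  i=34: X-T =  4 → E
  i=35: T-A = 19 → T
  i=36: M-J =  3 → D
  shifts repeat with period 8: IQETDAKC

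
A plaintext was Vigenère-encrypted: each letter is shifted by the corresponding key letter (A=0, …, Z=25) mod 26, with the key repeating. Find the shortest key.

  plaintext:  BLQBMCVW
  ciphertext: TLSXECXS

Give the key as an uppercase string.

  i= 0: T-B = 18 → S
  i= 1: L-L =  0 → A
  i= 2: S-Q =  2 → C
  i= 3: X-B = 22 → W
  i= 4: E-M = 18 → S
  i= 5: C-C =  0 → A
  i= 6: X-V =  2 → C
  i= 7: S-W = 22 → W
  shifts repeat with period 4: SACW

SACW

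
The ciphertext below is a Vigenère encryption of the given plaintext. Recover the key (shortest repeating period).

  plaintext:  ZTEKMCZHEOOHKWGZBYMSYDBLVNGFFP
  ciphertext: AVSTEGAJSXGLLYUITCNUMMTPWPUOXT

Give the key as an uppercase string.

  i= 0: A-Z =  1 → B
  i= 1: V-T =  2 → C
  i= 2: S-E = 14 → O
  i= 3: T-K =  9 → J
  i= 4: E-M = 18 → S
  i= 5: G-C =  4 → E
  i= 6: A-Z =  1 → B
  i= 7: J-H =  2 → C
  i= 8: S-E = 14 → O
  i= 9: X-O =  9 → J
  i=10: G-O = 18 → S
  i=11: L-H =  4 → E
  i=12: L-K =  1 → B
  i=13: Y-W =  2 → C
  i=14: U-G = 14 → O
  i=15: I-Z =  9 → J
  i=16: T-B = 18 → S
  i=17: C-Y =  4 → E
  i=18: N-M =  1 → B
  i=19: U-S =  2 → C
  i=20: M-Y = 14 → O
  i=21: M-D =  9 → J
  i=22: T-B = 18 → S
  i=23: P-L =  4 → E
  i=24: W-V =  1 → B
  i=25: P-N =  2 → C
  i=26: U-G = 14 → O
  i=27: O-F =  9 → J
  i=28: X-F = 18 → S
  i=29: T-P =  4 → E
  shifts repeat with period 6: BCOJSE

BCOJSE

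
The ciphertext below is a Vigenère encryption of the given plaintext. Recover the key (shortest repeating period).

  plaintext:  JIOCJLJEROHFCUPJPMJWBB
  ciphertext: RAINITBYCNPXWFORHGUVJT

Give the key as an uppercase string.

ISULZ

  i= 0: R-J =  8 → I
  i= 1: A-I = 18 → S
  i= 2: I-O = 20 → U
  i= 3: N-C = 11 → L
  i= 4: I-J = 25 → Z
  i= 5: T-L =  8 → I
  i= 6: B-J = 18 → S
  i= 7: Y-E = 20 → U
  i= 8: C-R = 11 → L
  i= 9: N-O = 25 → Z
  i=10: P-H =  8 → I
  i=11: X-F = 18 → S
  i=12: W-C = 20 → U
  i=13: F-U = 11 → L
  i=14: O-P = 25 → Z
  i=15: R-J =  8 → I
  i=16: H-P = 18 → S
  i=17: G-M = 20 → U
  i=18: U-J = 11 → L
  i=19: V-W = 25 → Z
  i=20: J-B =  8 → I
  i=21: T-B = 18 → S
  shifts repeat with period 5: ISULZ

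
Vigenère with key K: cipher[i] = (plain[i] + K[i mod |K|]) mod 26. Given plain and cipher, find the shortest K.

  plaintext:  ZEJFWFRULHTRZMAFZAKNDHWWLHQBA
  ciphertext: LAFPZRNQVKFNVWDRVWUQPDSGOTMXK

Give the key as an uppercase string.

MWWKD

  i= 0: L-Z = 12 → M
  i= 1: A-E = 22 → W
  i= 2: F-J = 22 → W
  i= 3: P-F = 10 → K
  i= 4: Z-W =  3 → D
  i= 5: R-F = 12 → M
  i= 6: N-R = 22 → W
  i= 7: Q-U = 22 → W
  i= 8: V-L = 10 → K
  i= 9: K-H =  3 → D
  i=10: F-T = 12 → M
  i=11: N-R = 22 → W
  i=12: V-Z = 22 → W
  i=13: W-M = 10 → K
  i=14: D-A =  3 → D
  i=15: R-F = 12 → M
  i=16: V-Z = 22 → W
  i=17: W-A = 22 → W
  i=18: U-K = 10 → K
  i=19: Q-N =  3 → D
  i=20: P-D = 12 → M
  i=21: D-H = 22 → W
  i=22: S-W = 22 → W
  i=23: G-W = 10 → K
  i=24: O-L =  3 → D
  i=25: T-H = 12 → M
  i=26: M-Q = 22 → W
  i=27: X-B = 22 → W
  i=28: K-A = 10 → K
  shifts repeat with period 5: MWWKD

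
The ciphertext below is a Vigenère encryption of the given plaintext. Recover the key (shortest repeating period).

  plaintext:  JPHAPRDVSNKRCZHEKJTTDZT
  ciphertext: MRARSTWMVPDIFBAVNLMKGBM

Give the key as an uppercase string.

DCTR

  i= 0: M-J =  3 → D
  i= 1: R-P =  2 → C
  i= 2: A-H = 19 → T
  i= 3: R-A = 17 → R
  i= 4: S-P =  3 → D
  i= 5: T-R =  2 → C
  i= 6: W-D = 19 → T
  i= 7: M-V = 17 → R
  i= 8: V-S =  3 → D
  i= 9: P-N =  2 → C
  i=10: D-K = 19 → T
  i=11: I-R = 17 → R
  i=12: F-C =  3 → D
  i=13: B-Z =  2 → C
  i=14: A-H = 19 → T
  i=15: V-E = 17 → R
  i=16: N-K =  3 → D
  i=17: L-J =  2 → C
  i=18: M-T = 19 → T
  i=19: K-T = 17 → R
  i=20: G-D =  3 → D
  i=21: B-Z =  2 → C
  i=22: M-T = 19 → T
  shifts repeat with period 4: DCTR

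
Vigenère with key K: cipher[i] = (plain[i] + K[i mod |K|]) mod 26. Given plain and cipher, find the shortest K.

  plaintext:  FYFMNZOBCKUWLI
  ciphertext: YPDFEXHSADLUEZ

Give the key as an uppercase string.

  i= 0: Y-F = 19 → T
  i= 1: P-Y = 17 → R
  i= 2: D-F = 24 → Y
  i= 3: F-M = 19 → T
  i= 4: E-N = 17 → R
  i= 5: X-Z = 24 → Y
  i= 6: H-O = 19 → T
  i= 7: S-B = 17 → R
  i= 8: A-C = 24 → Y
  i= 9: D-K = 19 → T
  i=10: L-U = 17 → R
  i=11: U-W = 24 → Y
  i=12: E-L = 19 → T
  i=13: Z-I = 17 → R
  shifts repeat with period 3: TRY

TRY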